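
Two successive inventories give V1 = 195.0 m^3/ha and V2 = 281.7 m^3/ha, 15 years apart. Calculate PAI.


Formula: PAI = (V_T2 - V_T1) / (T2 - T1)
Volume increment = 281.7 - 195.0 = 86.7 m^3/ha
PAI = 86.7 / 15 = 5.78 m^3/ha/year

5.78


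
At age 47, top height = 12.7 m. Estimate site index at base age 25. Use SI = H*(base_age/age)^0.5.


Formula: SI = H_dom * (base_age / age)^0.5
Age ratio = 25 / 47 = 0.53191
sqrt(age_ratio) = 0.72932
SI = 12.7 * 0.72932 = 9.3 m

9.3


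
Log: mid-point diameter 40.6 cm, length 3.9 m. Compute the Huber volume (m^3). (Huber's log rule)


Huber: V = Am * L,  Am = pi*(Dm/200)^2
Am = pi*(40.6/200)^2 = 0.129462 m^2
V = 0.129462*3.9 = 0.5049 m^3

0.5049


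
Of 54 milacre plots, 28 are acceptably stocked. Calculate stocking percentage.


Formula: Stocking % = stocked plots / total plots * 100
Stocking = 28 / 54 * 100
Stocking = 0.5185 * 100 = 51.9%

51.9


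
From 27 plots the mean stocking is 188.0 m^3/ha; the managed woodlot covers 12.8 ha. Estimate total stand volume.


Formula: Total Volume = Mean Volume per ha * Total Area
Total Volume = 188.0 m^3/ha * 12.8 ha
Total Volume = 2406 m^3

2406


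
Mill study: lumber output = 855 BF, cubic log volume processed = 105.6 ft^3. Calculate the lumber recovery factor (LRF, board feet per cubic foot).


Formula: LRF = Lumber Output (BF) / Log Input (ft^3)
LRF = 855 BF / 105.6 ft^3
LRF = 8.1 BF/ft^3

8.1


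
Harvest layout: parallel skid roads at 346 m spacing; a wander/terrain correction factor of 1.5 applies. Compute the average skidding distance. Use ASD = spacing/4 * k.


Formula: ASD = (spacing / 4) * correction
Uncorrected distance = spacing / 4 = 346 / 4 = 86.5 m
ASD = 86.5 * 1.5 = 130 m

130


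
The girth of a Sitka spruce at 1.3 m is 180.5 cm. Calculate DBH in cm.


Formula: DBH = C / pi
DBH = 180.5 / pi
pi = 3.14159...
DBH = 57.5 cm

57.5


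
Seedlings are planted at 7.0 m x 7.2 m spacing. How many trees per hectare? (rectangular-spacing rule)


Formula: TPH = 10000 m^2/ha / (spacing_x * spacing_y)
Area per tree = 7.0 m * 7.2 m = 50.4 m^2
TPH = 10000 / 50.4 = 198 trees/ha

198


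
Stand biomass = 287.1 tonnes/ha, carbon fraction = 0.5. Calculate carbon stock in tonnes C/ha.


Formula: Carbon Stock = Biomass * Carbon Fraction
C = 287.1 t/ha * 0.5
C = 143.6 t C/ha

143.6


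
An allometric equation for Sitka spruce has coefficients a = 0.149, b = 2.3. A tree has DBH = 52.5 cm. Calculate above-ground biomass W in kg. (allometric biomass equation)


Formula: W = a * DBH^b  (allometric power law)
DBH^b = 52.5^2.3 = 9044.1217
W = 0.149 * 9044.1217 = 1347.6 kg

1347.6


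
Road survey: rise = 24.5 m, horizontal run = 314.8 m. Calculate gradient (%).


Formula: Gradient = rise / run * 100
Gradient = 24.5 / 314.8 * 100 = 7.8%

7.8


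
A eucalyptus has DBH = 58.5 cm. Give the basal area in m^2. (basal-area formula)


Formula: BA = pi * (DBH/2)^2 / 10000  (cm^2 to m^2)
Radius = DBH/2 = 58.5/2 = 29.25 cm
BA = pi * 29.25^2 / 10000
   = 2687.8289 cm^2 / 10000
   = 0.2688 m^2

0.2688


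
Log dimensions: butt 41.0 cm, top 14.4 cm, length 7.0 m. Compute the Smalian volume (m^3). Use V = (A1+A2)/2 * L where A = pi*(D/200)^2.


Smalian: V = (A1 + A2)/2 * L,  A = pi*(D/200)^2
A1 = pi*(41.0/200)^2 = 0.132025 m^2
A2 = pi*(14.4/200)^2 = 0.016286 m^2
V = (0.132025+0.016286)/2*7.0 = 0.5191 m^3

0.5191


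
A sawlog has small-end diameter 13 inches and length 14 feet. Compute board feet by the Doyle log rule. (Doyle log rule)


Doyle: BF = (D - 4)^2 * L / 16
Adjusted diameter = 13 - 4 = 9 in
(D-4)^2 = 9^2 = 81
BF = 81 * 14 / 16 = 71 BF

71


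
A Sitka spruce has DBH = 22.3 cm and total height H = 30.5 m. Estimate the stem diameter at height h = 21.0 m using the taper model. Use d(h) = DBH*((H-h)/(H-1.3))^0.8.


Taper: d(h) = DBH * ((H - h) / (H - 1.3))^0.8
Numerator = H - h = 30.5 - 21.0 = 9.5 m
Denominator = H - 1.3 = 30.5 - 1.3 = 29.2 m
Ratio = 9.5 / 29.2 = 0.32534
d = 22.3 * 0.32534^0.8 = 9.1 cm

9.1


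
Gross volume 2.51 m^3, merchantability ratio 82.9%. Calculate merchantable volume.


Formula: MV = V_total * (merchantable_pct / 100)
Merchantable fraction = 82.9% / 100 = 0.829
MV = 2.51 m^3 * 0.829 = 2.081 m^3

2.081


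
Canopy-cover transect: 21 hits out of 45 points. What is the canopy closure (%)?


Formula: Canopy closure = covered points / total points * 100
Closure = 21 / 45 * 100
Closure = 0.4667 * 100 = 46.7%

46.7


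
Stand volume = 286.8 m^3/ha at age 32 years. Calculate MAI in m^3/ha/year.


Formula: MAI = Total Volume / Stand Age
MAI = 286.8 m^3/ha / 32 years
MAI = 8.96 m^3/ha/year

8.96


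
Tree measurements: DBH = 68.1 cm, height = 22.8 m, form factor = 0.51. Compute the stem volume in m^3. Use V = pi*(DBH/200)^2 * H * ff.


Formula: V = pi * (DBH/200)^2 * H * ff
Radius = DBH/200 = 68.1/200 = 0.3405 m
Radius^2 = 0.3405^2 = 0.11594025 m^2
V = pi * 0.11594025 * 22.8 * 0.51
V = 4.235 m^3

4.235


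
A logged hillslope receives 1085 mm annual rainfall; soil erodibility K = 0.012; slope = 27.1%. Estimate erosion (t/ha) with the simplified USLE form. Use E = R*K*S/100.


Formula: E = R * K * S / 100  (simplified USLE)
R * K = 1085 * 0.012 = 13.02
E = 13.02 * 27.1 / 100 = 3.53 t/ha

3.53


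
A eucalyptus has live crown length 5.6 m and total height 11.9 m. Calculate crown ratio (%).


Formula: Crown Ratio = (Crown Length / Total Height) * 100
CR = (5.6 m / 11.9 m) * 100
CR = 0.4706 * 100 = 47.1%

47.1


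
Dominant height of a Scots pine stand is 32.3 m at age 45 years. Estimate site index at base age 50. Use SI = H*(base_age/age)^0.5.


Formula: SI = H_dom * (base_age / age)^0.5
Age ratio = 50 / 45 = 1.11111
sqrt(age_ratio) = 1.05409
SI = 32.3 * 1.05409 = 34.0 m

34.0


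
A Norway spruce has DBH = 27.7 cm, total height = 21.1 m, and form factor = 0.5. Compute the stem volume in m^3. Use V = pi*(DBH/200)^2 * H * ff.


Formula: V = pi * (DBH/200)^2 * H * ff
Radius = DBH/200 = 27.7/200 = 0.1385 m
Radius^2 = 0.1385^2 = 0.01918225 m^2
V = pi * 0.01918225 * 21.1 * 0.5
V = 0.636 m^3

0.636


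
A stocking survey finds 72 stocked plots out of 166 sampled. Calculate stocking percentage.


Formula: Stocking % = stocked plots / total plots * 100
Stocking = 72 / 166 * 100
Stocking = 0.4337 * 100 = 43.4%

43.4


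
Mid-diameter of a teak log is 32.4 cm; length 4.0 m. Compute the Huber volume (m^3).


Huber: V = Am * L,  Am = pi*(Dm/200)^2
Am = pi*(32.4/200)^2 = 0.082448 m^2
V = 0.082448*4.0 = 0.3298 m^3

0.3298


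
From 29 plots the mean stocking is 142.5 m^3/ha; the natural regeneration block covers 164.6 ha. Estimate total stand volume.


Formula: Total Volume = Mean Volume per ha * Total Area
Total Volume = 142.5 m^3/ha * 164.6 ha
Total Volume = 23456 m^3

23456


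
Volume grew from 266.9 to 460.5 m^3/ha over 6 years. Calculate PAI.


Formula: PAI = (V_T2 - V_T1) / (T2 - T1)
Volume increment = 460.5 - 266.9 = 193.6 m^3/ha
PAI = 193.6 / 6 = 32.27 m^3/ha/year

32.27


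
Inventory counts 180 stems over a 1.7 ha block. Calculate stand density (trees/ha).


Formula: Stand Density = N_trees / Area_ha
Density = 180 trees / 1.7 ha
Density = 106 trees/ha

106


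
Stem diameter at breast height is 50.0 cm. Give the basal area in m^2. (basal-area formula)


Formula: BA = pi * (DBH/2)^2 / 10000  (cm^2 to m^2)
Radius = DBH/2 = 50.0/2 = 25.0 cm
BA = pi * 25.0^2 / 10000
   = 1963.4954 cm^2 / 10000
   = 0.1963 m^2

0.1963


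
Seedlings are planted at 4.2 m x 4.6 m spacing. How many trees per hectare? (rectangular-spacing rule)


Formula: TPH = 10000 m^2/ha / (spacing_x * spacing_y)
Area per tree = 4.2 m * 4.6 m = 19.32 m^2
TPH = 10000 / 19.32 = 518 trees/ha

518


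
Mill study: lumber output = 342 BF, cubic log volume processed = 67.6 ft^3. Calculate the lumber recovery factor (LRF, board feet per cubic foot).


Formula: LRF = Lumber Output (BF) / Log Input (ft^3)
LRF = 342 BF / 67.6 ft^3
LRF = 5.06 BF/ft^3

5.06


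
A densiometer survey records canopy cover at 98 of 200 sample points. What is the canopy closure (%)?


Formula: Canopy closure = covered points / total points * 100
Closure = 98 / 200 * 100
Closure = 0.49 * 100 = 49.0%

49.0


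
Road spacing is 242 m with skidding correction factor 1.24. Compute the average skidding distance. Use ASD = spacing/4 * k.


Formula: ASD = (spacing / 4) * correction
Uncorrected distance = spacing / 4 = 242 / 4 = 60.5 m
ASD = 60.5 * 1.24 = 75 m

75


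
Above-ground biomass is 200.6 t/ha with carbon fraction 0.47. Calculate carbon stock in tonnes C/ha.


Formula: Carbon Stock = Biomass * Carbon Fraction
C = 200.6 t/ha * 0.47
C = 94.3 t C/ha

94.3


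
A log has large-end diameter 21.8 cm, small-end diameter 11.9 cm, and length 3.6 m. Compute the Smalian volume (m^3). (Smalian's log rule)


Smalian: V = (A1 + A2)/2 * L,  A = pi*(D/200)^2
A1 = pi*(21.8/200)^2 = 0.037325 m^2
A2 = pi*(11.9/200)^2 = 0.011122 m^2
V = (0.037325+0.011122)/2*3.6 = 0.0872 m^3

0.0872


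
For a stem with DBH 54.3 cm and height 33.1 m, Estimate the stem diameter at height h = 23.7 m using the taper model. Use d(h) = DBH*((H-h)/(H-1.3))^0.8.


Taper: d(h) = DBH * ((H - h) / (H - 1.3))^0.8
Numerator = H - h = 33.1 - 23.7 = 9.4 m
Denominator = H - 1.3 = 33.1 - 1.3 = 31.8 m
Ratio = 9.4 / 31.8 = 0.2956
d = 54.3 * 0.2956^0.8 = 20.5 cm

20.5


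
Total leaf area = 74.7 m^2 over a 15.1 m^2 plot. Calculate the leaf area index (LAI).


Formula: LAI = total leaf area / ground area  (dimensionless)
LAI = 74.7 m^2 / 15.1 m^2
LAI = 4.95

4.95


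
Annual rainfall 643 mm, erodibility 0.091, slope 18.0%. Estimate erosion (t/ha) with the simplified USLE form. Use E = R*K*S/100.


Formula: E = R * K * S / 100  (simplified USLE)
R * K = 643 * 0.091 = 58.513
E = 58.513 * 18.0 / 100 = 10.53 t/ha

10.53


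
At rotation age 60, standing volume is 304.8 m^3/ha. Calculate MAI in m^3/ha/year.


Formula: MAI = Total Volume / Stand Age
MAI = 304.8 m^3/ha / 60 years
MAI = 5.08 m^3/ha/year

5.08


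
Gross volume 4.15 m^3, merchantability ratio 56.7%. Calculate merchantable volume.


Formula: MV = V_total * (merchantable_pct / 100)
Merchantable fraction = 56.7% / 100 = 0.567
MV = 4.15 m^3 * 0.567 = 2.353 m^3

2.353


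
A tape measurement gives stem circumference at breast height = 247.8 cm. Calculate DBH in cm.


Formula: DBH = C / pi
DBH = 247.8 / pi
pi = 3.14159...
DBH = 78.9 cm

78.9


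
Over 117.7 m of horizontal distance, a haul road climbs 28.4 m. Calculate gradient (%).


Formula: Gradient = rise / run * 100
Gradient = 28.4 / 117.7 * 100 = 24.1%

24.1


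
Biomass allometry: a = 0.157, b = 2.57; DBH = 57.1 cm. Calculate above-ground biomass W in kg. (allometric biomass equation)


Formula: W = a * DBH^b  (allometric power law)
DBH^b = 57.1^2.57 = 32700.5305
W = 0.157 * 32700.5305 = 5134.0 kg

5134.0


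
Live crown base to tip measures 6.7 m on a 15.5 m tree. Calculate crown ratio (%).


Formula: Crown Ratio = (Crown Length / Total Height) * 100
CR = (6.7 m / 15.5 m) * 100
CR = 0.4323 * 100 = 43.2%

43.2


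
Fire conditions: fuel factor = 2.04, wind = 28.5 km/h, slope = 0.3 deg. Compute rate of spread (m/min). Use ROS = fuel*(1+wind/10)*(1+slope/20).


Formula: ROS = fuel * (1 + wind/10) * (1 + slope/20)
Wind factor = 1 + 28.5/10 = 3.85
Slope factor = 1 + 0.3/20 = 1.015
ROS = 2.04 * 3.85 * 1.015 = 7.97 m/min

7.97


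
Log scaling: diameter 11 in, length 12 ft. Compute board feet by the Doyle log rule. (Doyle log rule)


Doyle: BF = (D - 4)^2 * L / 16
Adjusted diameter = 11 - 4 = 7 in
(D-4)^2 = 7^2 = 49
BF = 49 * 12 / 16 = 37 BF

37


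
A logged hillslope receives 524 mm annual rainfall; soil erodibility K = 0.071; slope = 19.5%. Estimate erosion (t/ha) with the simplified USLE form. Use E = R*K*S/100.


Formula: E = R * K * S / 100  (simplified USLE)
R * K = 524 * 0.071 = 37.204
E = 37.204 * 19.5 / 100 = 7.25 t/ha

7.25


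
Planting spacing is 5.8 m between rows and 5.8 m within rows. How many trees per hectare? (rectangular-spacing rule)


Formula: TPH = 10000 m^2/ha / (spacing_x * spacing_y)
Area per tree = 5.8 m * 5.8 m = 33.64 m^2
TPH = 10000 / 33.64 = 297 trees/ha

297


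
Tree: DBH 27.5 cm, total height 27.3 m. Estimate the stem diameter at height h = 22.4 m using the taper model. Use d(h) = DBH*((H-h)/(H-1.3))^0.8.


Taper: d(h) = DBH * ((H - h) / (H - 1.3))^0.8
Numerator = H - h = 27.3 - 22.4 = 4.9 m
Denominator = H - 1.3 = 27.3 - 1.3 = 26.0 m
Ratio = 4.9 / 26.0 = 0.18846
d = 27.5 * 0.18846^0.8 = 7.2 cm

7.2


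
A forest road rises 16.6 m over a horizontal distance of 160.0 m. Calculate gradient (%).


Formula: Gradient = rise / run * 100
Gradient = 16.6 / 160.0 * 100 = 10.4%

10.4


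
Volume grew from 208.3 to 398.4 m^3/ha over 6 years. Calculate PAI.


Formula: PAI = (V_T2 - V_T1) / (T2 - T1)
Volume increment = 398.4 - 208.3 = 190.1 m^3/ha
PAI = 190.1 / 6 = 31.68 m^3/ha/year

31.68


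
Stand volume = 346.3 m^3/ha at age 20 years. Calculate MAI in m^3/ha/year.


Formula: MAI = Total Volume / Stand Age
MAI = 346.3 m^3/ha / 20 years
MAI = 17.32 m^3/ha/year

17.32


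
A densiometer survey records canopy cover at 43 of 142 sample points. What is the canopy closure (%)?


Formula: Canopy closure = covered points / total points * 100
Closure = 43 / 142 * 100
Closure = 0.3028 * 100 = 30.3%

30.3


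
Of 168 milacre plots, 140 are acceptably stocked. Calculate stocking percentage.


Formula: Stocking % = stocked plots / total plots * 100
Stocking = 140 / 168 * 100
Stocking = 0.8333 * 100 = 83.3%

83.3


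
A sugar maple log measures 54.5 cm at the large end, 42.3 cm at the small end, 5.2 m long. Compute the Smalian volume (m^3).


Smalian: V = (A1 + A2)/2 * L,  A = pi*(D/200)^2
A1 = pi*(54.5/200)^2 = 0.233283 m^2
A2 = pi*(42.3/200)^2 = 0.140531 m^2
V = (0.233283+0.140531)/2*5.2 = 0.9719 m^3

0.9719


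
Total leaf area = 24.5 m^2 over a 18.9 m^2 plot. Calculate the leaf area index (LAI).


Formula: LAI = total leaf area / ground area  (dimensionless)
LAI = 24.5 m^2 / 18.9 m^2
LAI = 1.3

1.3


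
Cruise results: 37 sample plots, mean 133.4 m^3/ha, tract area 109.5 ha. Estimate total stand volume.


Formula: Total Volume = Mean Volume per ha * Total Area
Total Volume = 133.4 m^3/ha * 109.5 ha
Total Volume = 14607 m^3

14607


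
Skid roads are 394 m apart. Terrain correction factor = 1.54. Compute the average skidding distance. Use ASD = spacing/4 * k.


Formula: ASD = (spacing / 4) * correction
Uncorrected distance = spacing / 4 = 394 / 4 = 98.5 m
ASD = 98.5 * 1.54 = 152 m

152


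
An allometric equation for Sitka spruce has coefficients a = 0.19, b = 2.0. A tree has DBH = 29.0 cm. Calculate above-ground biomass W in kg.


Formula: W = a * DBH^b  (allometric power law)
DBH^b = 29.0^2.0 = 841.0
W = 0.19 * 841.0 = 159.8 kg

159.8


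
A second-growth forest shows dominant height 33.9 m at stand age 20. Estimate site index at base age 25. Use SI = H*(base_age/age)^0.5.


Formula: SI = H_dom * (base_age / age)^0.5
Age ratio = 25 / 20 = 1.25
sqrt(age_ratio) = 1.11803
SI = 33.9 * 1.11803 = 37.9 m

37.9


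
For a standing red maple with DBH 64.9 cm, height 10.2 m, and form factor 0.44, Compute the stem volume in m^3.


Formula: V = pi * (DBH/200)^2 * H * ff
Radius = DBH/200 = 64.9/200 = 0.3245 m
Radius^2 = 0.3245^2 = 0.10530025 m^2
V = pi * 0.10530025 * 10.2 * 0.44
V = 1.485 m^3

1.485


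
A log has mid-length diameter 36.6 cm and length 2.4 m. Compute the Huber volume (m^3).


Huber: V = Am * L,  Am = pi*(Dm/200)^2
Am = pi*(36.6/200)^2 = 0.105209 m^2
V = 0.105209*2.4 = 0.2525 m^3

0.2525


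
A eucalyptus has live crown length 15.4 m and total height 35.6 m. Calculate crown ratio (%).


Formula: Crown Ratio = (Crown Length / Total Height) * 100
CR = (15.4 m / 35.6 m) * 100
CR = 0.4326 * 100 = 43.3%

43.3


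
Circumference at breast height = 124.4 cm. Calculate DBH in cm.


Formula: DBH = C / pi
DBH = 124.4 / pi
pi = 3.14159...
DBH = 39.6 cm

39.6


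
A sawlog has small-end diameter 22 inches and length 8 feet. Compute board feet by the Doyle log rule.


Doyle: BF = (D - 4)^2 * L / 16
Adjusted diameter = 22 - 4 = 18 in
(D-4)^2 = 18^2 = 324
BF = 324 * 8 / 16 = 162 BF

162


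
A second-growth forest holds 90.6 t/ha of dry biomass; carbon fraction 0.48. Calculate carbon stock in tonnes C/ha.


Formula: Carbon Stock = Biomass * Carbon Fraction
C = 90.6 t/ha * 0.48
C = 43.5 t C/ha

43.5


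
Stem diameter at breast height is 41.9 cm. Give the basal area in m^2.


Formula: BA = pi * (DBH/2)^2 / 10000  (cm^2 to m^2)
Radius = DBH/2 = 41.9/2 = 20.95 cm
BA = pi * 20.95^2 / 10000
   = 1378.8529 cm^2 / 10000
   = 0.1379 m^2

0.1379


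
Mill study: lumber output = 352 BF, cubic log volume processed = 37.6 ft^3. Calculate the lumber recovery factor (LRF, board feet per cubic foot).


Formula: LRF = Lumber Output (BF) / Log Input (ft^3)
LRF = 352 BF / 37.6 ft^3
LRF = 9.36 BF/ft^3

9.36


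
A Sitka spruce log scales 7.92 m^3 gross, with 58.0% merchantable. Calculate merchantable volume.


Formula: MV = V_total * (merchantable_pct / 100)
Merchantable fraction = 58.0% / 100 = 0.58
MV = 7.92 m^3 * 0.58 = 4.594 m^3

4.594


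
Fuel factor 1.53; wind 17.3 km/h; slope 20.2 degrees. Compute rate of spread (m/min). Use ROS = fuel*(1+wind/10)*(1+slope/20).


Formula: ROS = fuel * (1 + wind/10) * (1 + slope/20)
Wind factor = 1 + 17.3/10 = 2.73
Slope factor = 1 + 20.2/20 = 2.01
ROS = 1.53 * 2.73 * 2.01 = 8.4 m/min

8.4


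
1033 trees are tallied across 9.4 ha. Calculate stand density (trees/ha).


Formula: Stand Density = N_trees / Area_ha
Density = 1033 trees / 9.4 ha
Density = 110 trees/ha

110


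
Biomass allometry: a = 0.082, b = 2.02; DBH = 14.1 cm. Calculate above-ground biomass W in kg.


Formula: W = a * DBH^b  (allometric power law)
DBH^b = 14.1^2.02 = 209.6151
W = 0.082 * 209.6151 = 17.2 kg

17.2


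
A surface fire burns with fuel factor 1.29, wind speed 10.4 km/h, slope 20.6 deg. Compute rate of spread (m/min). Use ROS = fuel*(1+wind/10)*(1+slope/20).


Formula: ROS = fuel * (1 + wind/10) * (1 + slope/20)
Wind factor = 1 + 10.4/10 = 2.04
Slope factor = 1 + 20.6/20 = 2.03
ROS = 1.29 * 2.04 * 2.03 = 5.34 m/min

5.34


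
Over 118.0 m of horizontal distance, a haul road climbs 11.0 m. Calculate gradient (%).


Formula: Gradient = rise / run * 100
Gradient = 11.0 / 118.0 * 100 = 9.3%

9.3


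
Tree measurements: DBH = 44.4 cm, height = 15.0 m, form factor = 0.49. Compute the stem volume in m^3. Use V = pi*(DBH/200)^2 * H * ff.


Formula: V = pi * (DBH/200)^2 * H * ff
Radius = DBH/200 = 44.4/200 = 0.222 m
Radius^2 = 0.222^2 = 0.049284 m^2
V = pi * 0.049284 * 15.0 * 0.49
V = 1.138 m^3

1.138


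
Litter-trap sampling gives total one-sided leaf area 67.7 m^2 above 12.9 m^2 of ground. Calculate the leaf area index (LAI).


Formula: LAI = total leaf area / ground area  (dimensionless)
LAI = 67.7 m^2 / 12.9 m^2
LAI = 5.25

5.25


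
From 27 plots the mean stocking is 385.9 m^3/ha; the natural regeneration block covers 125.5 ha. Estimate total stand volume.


Formula: Total Volume = Mean Volume per ha * Total Area
Total Volume = 385.9 m^3/ha * 125.5 ha
Total Volume = 48430 m^3

48430


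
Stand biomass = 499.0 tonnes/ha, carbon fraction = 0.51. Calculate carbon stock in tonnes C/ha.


Formula: Carbon Stock = Biomass * Carbon Fraction
C = 499.0 t/ha * 0.51
C = 254.5 t C/ha

254.5


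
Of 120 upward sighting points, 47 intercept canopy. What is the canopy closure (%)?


Formula: Canopy closure = covered points / total points * 100
Closure = 47 / 120 * 100
Closure = 0.3917 * 100 = 39.2%

39.2


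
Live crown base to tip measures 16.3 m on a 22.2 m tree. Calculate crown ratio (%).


Formula: Crown Ratio = (Crown Length / Total Height) * 100
CR = (16.3 m / 22.2 m) * 100
CR = 0.7342 * 100 = 73.4%

73.4


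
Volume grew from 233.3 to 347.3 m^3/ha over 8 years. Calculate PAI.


Formula: PAI = (V_T2 - V_T1) / (T2 - T1)
Volume increment = 347.3 - 233.3 = 114.0 m^3/ha
PAI = 114.0 / 8 = 14.25 m^3/ha/year

14.25


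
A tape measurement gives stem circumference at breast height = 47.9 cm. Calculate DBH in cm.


Formula: DBH = C / pi
DBH = 47.9 / pi
pi = 3.14159...
DBH = 15.2 cm

15.2


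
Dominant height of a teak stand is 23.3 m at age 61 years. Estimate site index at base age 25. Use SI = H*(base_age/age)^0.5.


Formula: SI = H_dom * (base_age / age)^0.5
Age ratio = 25 / 61 = 0.40984
sqrt(age_ratio) = 0.64018
SI = 23.3 * 0.64018 = 14.9 m

14.9


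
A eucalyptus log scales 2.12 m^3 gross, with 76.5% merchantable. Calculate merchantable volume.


Formula: MV = V_total * (merchantable_pct / 100)
Merchantable fraction = 76.5% / 100 = 0.765
MV = 2.12 m^3 * 0.765 = 1.622 m^3

1.622


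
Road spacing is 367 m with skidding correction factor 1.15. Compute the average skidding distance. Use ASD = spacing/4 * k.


Formula: ASD = (spacing / 4) * correction
Uncorrected distance = spacing / 4 = 367 / 4 = 91.75 m
ASD = 91.75 * 1.15 = 106 m

106


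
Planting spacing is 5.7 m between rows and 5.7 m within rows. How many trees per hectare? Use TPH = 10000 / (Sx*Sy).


Formula: TPH = 10000 m^2/ha / (spacing_x * spacing_y)
Area per tree = 5.7 m * 5.7 m = 32.49 m^2
TPH = 10000 / 32.49 = 308 trees/ha

308


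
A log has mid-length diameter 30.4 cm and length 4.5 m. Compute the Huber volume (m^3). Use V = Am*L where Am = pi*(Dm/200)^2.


Huber: V = Am * L,  Am = pi*(Dm/200)^2
Am = pi*(30.4/200)^2 = 0.072583 m^2
V = 0.072583*4.5 = 0.3266 m^3

0.3266


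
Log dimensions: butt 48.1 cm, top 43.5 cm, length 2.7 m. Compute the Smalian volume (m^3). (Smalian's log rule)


Smalian: V = (A1 + A2)/2 * L,  A = pi*(D/200)^2
A1 = pi*(48.1/200)^2 = 0.181711 m^2
A2 = pi*(43.5/200)^2 = 0.148617 m^2
V = (0.181711+0.148617)/2*2.7 = 0.4459 m^3

0.4459


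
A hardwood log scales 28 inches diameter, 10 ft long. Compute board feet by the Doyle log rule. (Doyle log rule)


Doyle: BF = (D - 4)^2 * L / 16
Adjusted diameter = 28 - 4 = 24 in
(D-4)^2 = 24^2 = 576
BF = 576 * 10 / 16 = 360 BF

360


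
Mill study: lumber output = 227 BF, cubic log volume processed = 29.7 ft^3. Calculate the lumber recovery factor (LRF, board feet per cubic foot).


Formula: LRF = Lumber Output (BF) / Log Input (ft^3)
LRF = 227 BF / 29.7 ft^3
LRF = 7.64 BF/ft^3

7.64


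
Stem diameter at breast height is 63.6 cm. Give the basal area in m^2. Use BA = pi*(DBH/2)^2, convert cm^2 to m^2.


Formula: BA = pi * (DBH/2)^2 / 10000  (cm^2 to m^2)
Radius = DBH/2 = 63.6/2 = 31.8 cm
BA = pi * 31.8^2 / 10000
   = 3176.9042 cm^2 / 10000
   = 0.3177 m^2

0.3177


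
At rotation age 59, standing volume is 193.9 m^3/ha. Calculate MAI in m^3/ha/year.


Formula: MAI = Total Volume / Stand Age
MAI = 193.9 m^3/ha / 59 years
MAI = 3.29 m^3/ha/year

3.29


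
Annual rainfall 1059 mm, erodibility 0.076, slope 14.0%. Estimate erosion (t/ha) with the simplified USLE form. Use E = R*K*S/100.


Formula: E = R * K * S / 100  (simplified USLE)
R * K = 1059 * 0.076 = 80.484
E = 80.484 * 14.0 / 100 = 11.27 t/ha

11.27


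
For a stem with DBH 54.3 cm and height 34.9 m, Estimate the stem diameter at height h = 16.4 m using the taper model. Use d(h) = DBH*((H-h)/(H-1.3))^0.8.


Taper: d(h) = DBH * ((H - h) / (H - 1.3))^0.8
Numerator = H - h = 34.9 - 16.4 = 18.5 m
Denominator = H - 1.3 = 34.9 - 1.3 = 33.6 m
Ratio = 18.5 / 33.6 = 0.5506
d = 54.3 * 0.5506^0.8 = 33.7 cm

33.7


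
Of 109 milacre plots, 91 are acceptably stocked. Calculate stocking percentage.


Formula: Stocking % = stocked plots / total plots * 100
Stocking = 91 / 109 * 100
Stocking = 0.8349 * 100 = 83.5%

83.5


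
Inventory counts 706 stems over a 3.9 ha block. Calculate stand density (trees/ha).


Formula: Stand Density = N_trees / Area_ha
Density = 706 trees / 3.9 ha
Density = 181 trees/ha

181


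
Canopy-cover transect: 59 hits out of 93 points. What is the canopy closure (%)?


Formula: Canopy closure = covered points / total points * 100
Closure = 59 / 93 * 100
Closure = 0.6344 * 100 = 63.4%

63.4


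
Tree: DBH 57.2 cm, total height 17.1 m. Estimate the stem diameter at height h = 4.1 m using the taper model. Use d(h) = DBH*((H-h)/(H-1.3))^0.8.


Taper: d(h) = DBH * ((H - h) / (H - 1.3))^0.8
Numerator = H - h = 17.1 - 4.1 = 13.0 m
Denominator = H - 1.3 = 17.1 - 1.3 = 15.8 m
Ratio = 13.0 / 15.8 = 0.82278
d = 57.2 * 0.82278^0.8 = 48.9 cm

48.9


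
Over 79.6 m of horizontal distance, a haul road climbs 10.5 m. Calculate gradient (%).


Formula: Gradient = rise / run * 100
Gradient = 10.5 / 79.6 * 100 = 13.2%

13.2


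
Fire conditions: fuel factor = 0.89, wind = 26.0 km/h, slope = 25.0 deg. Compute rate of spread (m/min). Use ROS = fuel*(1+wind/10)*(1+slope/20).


Formula: ROS = fuel * (1 + wind/10) * (1 + slope/20)
Wind factor = 1 + 26.0/10 = 3.6
Slope factor = 1 + 25.0/20 = 2.25
ROS = 0.89 * 3.6 * 2.25 = 7.21 m/min

7.21


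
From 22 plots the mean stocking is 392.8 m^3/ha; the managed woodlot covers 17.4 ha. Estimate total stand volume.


Formula: Total Volume = Mean Volume per ha * Total Area
Total Volume = 392.8 m^3/ha * 17.4 ha
Total Volume = 6835 m^3

6835


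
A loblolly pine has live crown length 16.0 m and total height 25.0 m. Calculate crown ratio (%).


Formula: Crown Ratio = (Crown Length / Total Height) * 100
CR = (16.0 m / 25.0 m) * 100
CR = 0.64 * 100 = 64.0%

64.0


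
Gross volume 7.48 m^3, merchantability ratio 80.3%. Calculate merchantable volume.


Formula: MV = V_total * (merchantable_pct / 100)
Merchantable fraction = 80.3% / 100 = 0.803
MV = 7.48 m^3 * 0.803 = 6.006 m^3

6.006


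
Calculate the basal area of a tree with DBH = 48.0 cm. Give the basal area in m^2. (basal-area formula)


Formula: BA = pi * (DBH/2)^2 / 10000  (cm^2 to m^2)
Radius = DBH/2 = 48.0/2 = 24.0 cm
BA = pi * 24.0^2 / 10000
   = 1809.5574 cm^2 / 10000
   = 0.181 m^2

0.181


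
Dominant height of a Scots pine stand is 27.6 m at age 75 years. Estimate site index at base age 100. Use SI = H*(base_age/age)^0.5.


Formula: SI = H_dom * (base_age / age)^0.5
Age ratio = 100 / 75 = 1.33333
sqrt(age_ratio) = 1.1547
SI = 27.6 * 1.1547 = 31.9 m

31.9


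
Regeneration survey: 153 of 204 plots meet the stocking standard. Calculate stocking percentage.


Formula: Stocking % = stocked plots / total plots * 100
Stocking = 153 / 204 * 100
Stocking = 0.75 * 100 = 75.0%

75.0


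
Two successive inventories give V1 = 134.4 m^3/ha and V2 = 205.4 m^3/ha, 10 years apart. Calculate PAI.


Formula: PAI = (V_T2 - V_T1) / (T2 - T1)
Volume increment = 205.4 - 134.4 = 71.0 m^3/ha
PAI = 71.0 / 10 = 7.1 m^3/ha/year

7.1


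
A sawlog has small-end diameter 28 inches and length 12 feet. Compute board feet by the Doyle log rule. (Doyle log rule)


Doyle: BF = (D - 4)^2 * L / 16
Adjusted diameter = 28 - 4 = 24 in
(D-4)^2 = 24^2 = 576
BF = 576 * 12 / 16 = 432 BF

432


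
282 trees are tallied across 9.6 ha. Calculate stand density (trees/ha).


Formula: Stand Density = N_trees / Area_ha
Density = 282 trees / 9.6 ha
Density = 29 trees/ha

29


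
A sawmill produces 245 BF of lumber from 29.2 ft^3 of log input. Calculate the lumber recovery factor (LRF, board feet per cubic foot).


Formula: LRF = Lumber Output (BF) / Log Input (ft^3)
LRF = 245 BF / 29.2 ft^3
LRF = 8.39 BF/ft^3

8.39


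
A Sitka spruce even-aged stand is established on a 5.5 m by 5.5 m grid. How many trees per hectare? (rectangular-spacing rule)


Formula: TPH = 10000 m^2/ha / (spacing_x * spacing_y)
Area per tree = 5.5 m * 5.5 m = 30.25 m^2
TPH = 10000 / 30.25 = 331 trees/ha

331


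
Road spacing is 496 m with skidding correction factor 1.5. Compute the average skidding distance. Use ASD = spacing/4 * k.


Formula: ASD = (spacing / 4) * correction
Uncorrected distance = spacing / 4 = 496 / 4 = 124 m
ASD = 124 * 1.5 = 186 m

186


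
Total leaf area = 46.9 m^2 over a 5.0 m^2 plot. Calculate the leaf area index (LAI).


Formula: LAI = total leaf area / ground area  (dimensionless)
LAI = 46.9 m^2 / 5.0 m^2
LAI = 9.38

9.38


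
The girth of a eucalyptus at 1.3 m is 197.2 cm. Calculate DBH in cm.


Formula: DBH = C / pi
DBH = 197.2 / pi
pi = 3.14159...
DBH = 62.8 cm

62.8


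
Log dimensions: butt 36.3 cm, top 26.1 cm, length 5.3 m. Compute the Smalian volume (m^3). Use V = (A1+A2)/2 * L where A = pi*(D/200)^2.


Smalian: V = (A1 + A2)/2 * L,  A = pi*(D/200)^2
A1 = pi*(36.3/200)^2 = 0.103491 m^2
A2 = pi*(26.1/200)^2 = 0.053502 m^2
V = (0.103491+0.053502)/2*5.3 = 0.416 m^3

0.416


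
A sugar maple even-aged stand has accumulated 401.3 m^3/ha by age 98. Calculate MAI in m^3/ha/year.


Formula: MAI = Total Volume / Stand Age
MAI = 401.3 m^3/ha / 98 years
MAI = 4.09 m^3/ha/year

4.09


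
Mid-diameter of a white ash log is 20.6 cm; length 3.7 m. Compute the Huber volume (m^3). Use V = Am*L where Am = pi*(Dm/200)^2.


Huber: V = Am * L,  Am = pi*(Dm/200)^2
Am = pi*(20.6/200)^2 = 0.033329 m^2
V = 0.033329*3.7 = 0.1233 m^3

0.1233


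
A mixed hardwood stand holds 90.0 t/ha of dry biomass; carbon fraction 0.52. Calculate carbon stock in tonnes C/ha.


Formula: Carbon Stock = Biomass * Carbon Fraction
C = 90.0 t/ha * 0.52
C = 46.8 t C/ha

46.8


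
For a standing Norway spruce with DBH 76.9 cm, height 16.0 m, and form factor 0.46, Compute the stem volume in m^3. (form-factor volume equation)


Formula: V = pi * (DBH/200)^2 * H * ff
Radius = DBH/200 = 76.9/200 = 0.3845 m
Radius^2 = 0.3845^2 = 0.14784025 m^2
V = pi * 0.14784025 * 16.0 * 0.46
V = 3.418 m^3

3.418


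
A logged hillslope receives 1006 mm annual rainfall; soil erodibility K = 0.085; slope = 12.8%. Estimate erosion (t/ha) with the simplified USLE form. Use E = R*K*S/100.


Formula: E = R * K * S / 100  (simplified USLE)
R * K = 1006 * 0.085 = 85.51
E = 85.51 * 12.8 / 100 = 10.95 t/ha

10.95


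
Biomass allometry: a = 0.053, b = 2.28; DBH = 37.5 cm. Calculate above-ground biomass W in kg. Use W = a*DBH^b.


Formula: W = a * DBH^b  (allometric power law)
DBH^b = 37.5^2.28 = 3879.6388
W = 0.053 * 3879.6388 = 205.6 kg

205.6


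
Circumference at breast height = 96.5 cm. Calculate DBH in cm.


Formula: DBH = C / pi
DBH = 96.5 / pi
pi = 3.14159...
DBH = 30.7 cm

30.7


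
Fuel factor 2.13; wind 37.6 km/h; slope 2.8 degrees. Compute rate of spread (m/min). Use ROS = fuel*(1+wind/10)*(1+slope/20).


Formula: ROS = fuel * (1 + wind/10) * (1 + slope/20)
Wind factor = 1 + 37.6/10 = 4.76
Slope factor = 1 + 2.8/20 = 1.14
ROS = 2.13 * 4.76 * 1.14 = 11.56 m/min

11.56


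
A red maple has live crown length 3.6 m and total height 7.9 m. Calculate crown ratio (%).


Formula: Crown Ratio = (Crown Length / Total Height) * 100
CR = (3.6 m / 7.9 m) * 100
CR = 0.4557 * 100 = 45.6%

45.6


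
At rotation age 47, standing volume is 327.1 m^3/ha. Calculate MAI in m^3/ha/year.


Formula: MAI = Total Volume / Stand Age
MAI = 327.1 m^3/ha / 47 years
MAI = 6.96 m^3/ha/year

6.96


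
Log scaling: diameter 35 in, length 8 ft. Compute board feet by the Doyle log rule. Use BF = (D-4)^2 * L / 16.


Doyle: BF = (D - 4)^2 * L / 16
Adjusted diameter = 35 - 4 = 31 in
(D-4)^2 = 31^2 = 961
BF = 961 * 8 / 16 = 481 BF

481


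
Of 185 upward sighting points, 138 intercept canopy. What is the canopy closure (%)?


Formula: Canopy closure = covered points / total points * 100
Closure = 138 / 185 * 100
Closure = 0.7459 * 100 = 74.6%

74.6


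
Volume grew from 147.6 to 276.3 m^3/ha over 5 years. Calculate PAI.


Formula: PAI = (V_T2 - V_T1) / (T2 - T1)
Volume increment = 276.3 - 147.6 = 128.7 m^3/ha
PAI = 128.7 / 5 = 25.74 m^3/ha/year

25.74


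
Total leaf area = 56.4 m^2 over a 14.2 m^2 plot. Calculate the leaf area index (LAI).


Formula: LAI = total leaf area / ground area  (dimensionless)
LAI = 56.4 m^2 / 14.2 m^2
LAI = 3.97

3.97


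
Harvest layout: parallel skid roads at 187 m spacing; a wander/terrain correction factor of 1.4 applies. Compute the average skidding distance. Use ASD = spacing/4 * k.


Formula: ASD = (spacing / 4) * correction
Uncorrected distance = spacing / 4 = 187 / 4 = 46.75 m
ASD = 46.75 * 1.4 = 65 m

65


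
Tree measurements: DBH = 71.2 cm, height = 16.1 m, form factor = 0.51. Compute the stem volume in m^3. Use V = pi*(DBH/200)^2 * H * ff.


Formula: V = pi * (DBH/200)^2 * H * ff
Radius = DBH/200 = 71.2/200 = 0.356 m
Radius^2 = 0.356^2 = 0.126736 m^2
V = pi * 0.126736 * 16.1 * 0.51
V = 3.269 m^3

3.269


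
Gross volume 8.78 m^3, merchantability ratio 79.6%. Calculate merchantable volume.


Formula: MV = V_total * (merchantable_pct / 100)
Merchantable fraction = 79.6% / 100 = 0.796
MV = 8.78 m^3 * 0.796 = 6.989 m^3

6.989


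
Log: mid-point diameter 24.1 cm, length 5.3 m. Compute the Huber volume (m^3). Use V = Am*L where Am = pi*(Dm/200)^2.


Huber: V = Am * L,  Am = pi*(Dm/200)^2
Am = pi*(24.1/200)^2 = 0.045617 m^2
V = 0.045617*5.3 = 0.2418 m^3

0.2418


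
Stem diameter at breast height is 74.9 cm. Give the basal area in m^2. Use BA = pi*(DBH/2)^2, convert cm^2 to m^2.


Formula: BA = pi * (DBH/2)^2 / 10000  (cm^2 to m^2)
Radius = DBH/2 = 74.9/2 = 37.45 cm
BA = pi * 37.45^2 / 10000
   = 4406.0916 cm^2 / 10000
   = 0.4406 m^2

0.4406


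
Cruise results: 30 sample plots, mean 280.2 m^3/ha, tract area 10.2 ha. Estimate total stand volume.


Formula: Total Volume = Mean Volume per ha * Total Area
Total Volume = 280.2 m^3/ha * 10.2 ha
Total Volume = 2858 m^3

2858


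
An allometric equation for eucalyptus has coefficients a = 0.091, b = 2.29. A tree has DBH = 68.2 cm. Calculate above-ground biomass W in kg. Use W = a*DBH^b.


Formula: W = a * DBH^b  (allometric power law)
DBH^b = 68.2^2.29 = 15825.8199
W = 0.091 * 15825.8199 = 1440.1 kg

1440.1


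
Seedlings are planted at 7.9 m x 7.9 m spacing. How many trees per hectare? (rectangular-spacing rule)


Formula: TPH = 10000 m^2/ha / (spacing_x * spacing_y)
Area per tree = 7.9 m * 7.9 m = 62.41 m^2
TPH = 10000 / 62.41 = 160 trees/ha

160


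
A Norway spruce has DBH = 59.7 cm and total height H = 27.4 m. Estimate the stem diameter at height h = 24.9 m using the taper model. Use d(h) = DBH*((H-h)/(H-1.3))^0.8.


Taper: d(h) = DBH * ((H - h) / (H - 1.3))^0.8
Numerator = H - h = 27.4 - 24.9 = 2.5 m
Denominator = H - 1.3 = 27.4 - 1.3 = 26.1 m
Ratio = 2.5 / 26.1 = 0.09579
d = 59.7 * 0.09579^0.8 = 9.1 cm

9.1


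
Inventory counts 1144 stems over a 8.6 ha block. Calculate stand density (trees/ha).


Formula: Stand Density = N_trees / Area_ha
Density = 1144 trees / 8.6 ha
Density = 133 trees/ha

133


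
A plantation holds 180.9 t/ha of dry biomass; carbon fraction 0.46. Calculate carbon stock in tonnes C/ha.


Formula: Carbon Stock = Biomass * Carbon Fraction
C = 180.9 t/ha * 0.46
C = 83.2 t C/ha

83.2


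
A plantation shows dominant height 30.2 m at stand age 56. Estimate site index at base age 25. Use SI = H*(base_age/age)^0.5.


Formula: SI = H_dom * (base_age / age)^0.5
Age ratio = 25 / 56 = 0.44643
sqrt(age_ratio) = 0.66815
SI = 30.2 * 0.66815 = 20.2 m

20.2


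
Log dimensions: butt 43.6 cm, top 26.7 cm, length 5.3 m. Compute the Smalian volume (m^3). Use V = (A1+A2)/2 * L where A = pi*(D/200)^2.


Smalian: V = (A1 + A2)/2 * L,  A = pi*(D/200)^2
A1 = pi*(43.6/200)^2 = 0.149301 m^2
A2 = pi*(26.7/200)^2 = 0.05599 m^2
V = (0.149301+0.05599)/2*5.3 = 0.544 m^3

0.544


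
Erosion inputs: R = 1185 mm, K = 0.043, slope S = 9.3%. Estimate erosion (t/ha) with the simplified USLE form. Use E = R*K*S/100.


Formula: E = R * K * S / 100  (simplified USLE)
R * K = 1185 * 0.043 = 50.955
E = 50.955 * 9.3 / 100 = 4.74 t/ha

4.74


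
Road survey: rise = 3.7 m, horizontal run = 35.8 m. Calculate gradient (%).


Formula: Gradient = rise / run * 100
Gradient = 3.7 / 35.8 * 100 = 10.3%

10.3


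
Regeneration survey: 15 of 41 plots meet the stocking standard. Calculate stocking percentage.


Formula: Stocking % = stocked plots / total plots * 100
Stocking = 15 / 41 * 100
Stocking = 0.3659 * 100 = 36.6%

36.6


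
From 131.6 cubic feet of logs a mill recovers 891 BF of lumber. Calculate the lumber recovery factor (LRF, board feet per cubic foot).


Formula: LRF = Lumber Output (BF) / Log Input (ft^3)
LRF = 891 BF / 131.6 ft^3
LRF = 6.77 BF/ft^3

6.77


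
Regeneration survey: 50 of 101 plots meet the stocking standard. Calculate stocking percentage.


Formula: Stocking % = stocked plots / total plots * 100
Stocking = 50 / 101 * 100
Stocking = 0.495 * 100 = 49.5%

49.5


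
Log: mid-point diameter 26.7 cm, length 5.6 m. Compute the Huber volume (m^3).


Huber: V = Am * L,  Am = pi*(Dm/200)^2
Am = pi*(26.7/200)^2 = 0.05599 m^2
V = 0.05599*5.6 = 0.3135 m^3

0.3135


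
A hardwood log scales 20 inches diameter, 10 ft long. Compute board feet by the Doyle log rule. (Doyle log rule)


Doyle: BF = (D - 4)^2 * L / 16
Adjusted diameter = 20 - 4 = 16 in
(D-4)^2 = 16^2 = 256
BF = 256 * 10 / 16 = 160 BF

160


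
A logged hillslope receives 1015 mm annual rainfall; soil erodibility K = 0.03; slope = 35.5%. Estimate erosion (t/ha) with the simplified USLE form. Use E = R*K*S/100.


Formula: E = R * K * S / 100  (simplified USLE)
R * K = 1015 * 0.03 = 30.45
E = 30.45 * 35.5 / 100 = 10.81 t/ha

10.81


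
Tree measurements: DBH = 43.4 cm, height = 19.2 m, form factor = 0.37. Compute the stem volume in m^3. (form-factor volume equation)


Formula: V = pi * (DBH/200)^2 * H * ff
Radius = DBH/200 = 43.4/200 = 0.217 m
Radius^2 = 0.217^2 = 0.047089 m^2
V = pi * 0.047089 * 19.2 * 0.37
V = 1.051 m^3

1.051


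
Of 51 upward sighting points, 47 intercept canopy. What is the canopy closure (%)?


Formula: Canopy closure = covered points / total points * 100
Closure = 47 / 51 * 100
Closure = 0.9216 * 100 = 92.2%

92.2


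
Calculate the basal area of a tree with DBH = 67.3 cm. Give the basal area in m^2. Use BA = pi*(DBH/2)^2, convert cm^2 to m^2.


Formula: BA = pi * (DBH/2)^2 / 10000  (cm^2 to m^2)
Radius = DBH/2 = 67.3/2 = 33.65 cm
BA = pi * 33.65^2 / 10000
   = 3557.296 cm^2 / 10000
   = 0.3557 m^2

0.3557


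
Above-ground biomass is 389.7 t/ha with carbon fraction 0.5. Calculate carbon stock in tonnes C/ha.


Formula: Carbon Stock = Biomass * Carbon Fraction
C = 389.7 t/ha * 0.5
C = 194.9 t C/ha

194.9


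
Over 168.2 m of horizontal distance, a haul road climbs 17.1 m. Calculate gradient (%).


Formula: Gradient = rise / run * 100
Gradient = 17.1 / 168.2 * 100 = 10.2%

10.2


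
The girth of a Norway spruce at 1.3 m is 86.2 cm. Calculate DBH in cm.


Formula: DBH = C / pi
DBH = 86.2 / pi
pi = 3.14159...
DBH = 27.4 cm

27.4


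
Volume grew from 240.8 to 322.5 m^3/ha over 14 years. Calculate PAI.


Formula: PAI = (V_T2 - V_T1) / (T2 - T1)
Volume increment = 322.5 - 240.8 = 81.7 m^3/ha
PAI = 81.7 / 14 = 5.84 m^3/ha/year

5.84


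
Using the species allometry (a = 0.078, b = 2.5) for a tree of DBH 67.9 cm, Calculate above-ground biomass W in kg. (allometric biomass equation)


Formula: W = a * DBH^b  (allometric power law)
DBH^b = 67.9^2.5 = 37990.4498
W = 0.078 * 37990.4498 = 2963.3 kg

2963.3


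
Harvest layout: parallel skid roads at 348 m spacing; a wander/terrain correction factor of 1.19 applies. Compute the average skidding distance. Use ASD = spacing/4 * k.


Formula: ASD = (spacing / 4) * correction
Uncorrected distance = spacing / 4 = 348 / 4 = 87 m
ASD = 87 * 1.19 = 104 m

104


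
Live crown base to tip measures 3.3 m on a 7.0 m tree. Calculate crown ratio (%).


Formula: Crown Ratio = (Crown Length / Total Height) * 100
CR = (3.3 m / 7.0 m) * 100
CR = 0.4714 * 100 = 47.1%

47.1
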